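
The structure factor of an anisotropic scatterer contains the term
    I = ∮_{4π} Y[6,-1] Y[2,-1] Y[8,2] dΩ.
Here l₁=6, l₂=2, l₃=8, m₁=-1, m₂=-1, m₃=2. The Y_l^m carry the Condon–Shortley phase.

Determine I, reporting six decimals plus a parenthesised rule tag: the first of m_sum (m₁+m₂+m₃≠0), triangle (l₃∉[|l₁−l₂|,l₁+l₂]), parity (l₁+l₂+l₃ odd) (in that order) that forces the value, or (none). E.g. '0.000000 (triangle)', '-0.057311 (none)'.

Checks pass: Σm=0; 16 even; l₃=8∈[4,8].
(2·6+1)(2·2+1)(2·8+1) = 1105
Δ: 0! 12! 4! / 17! → 1/30940
sum: t=0:+1/2073600 = 1/2073600
3j²(6 2 8; 0 0 0) = Δ·Π!·Σ² = 28/1105  (sign +1)
sum: t=0:+1/3628800 = 1/3628800
3j²(6 2 8; -1 -1 2) = Δ·Π!·Σ² = 36/1547  (sign +1)
combine: 4πI² = 1105·28/1105·36/1547 = 144/221
take √, sign +1: I = 0.22770899
No selection rule forces the value: the integral is nonzero (none).

0.227709 (none)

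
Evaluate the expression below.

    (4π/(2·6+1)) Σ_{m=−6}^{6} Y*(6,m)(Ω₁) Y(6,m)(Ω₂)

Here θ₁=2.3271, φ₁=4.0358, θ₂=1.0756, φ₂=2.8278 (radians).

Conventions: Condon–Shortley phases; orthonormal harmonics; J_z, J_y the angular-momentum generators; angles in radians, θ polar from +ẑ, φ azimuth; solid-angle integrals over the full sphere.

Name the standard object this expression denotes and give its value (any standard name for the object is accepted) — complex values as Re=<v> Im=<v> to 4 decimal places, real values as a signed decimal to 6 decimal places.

Legendre polynomial (addition theorem), -0.250092

This sum is the spherical-harmonic addition theorem: it equals the Legendre polynomial P_l(cos γ) of the angle γ between the two directions.
Summing Y*_{l m}(θ₁,φ₁)·Y_{l m}(θ₂,φ₂) over m ∈ [−6, 6]; prefactor 4π/(2·6+1) = 0.966644:
  [-6]  conj(Y_{6,-6})(Ω₁) = (0.043461, -0.056832) ; Y_{6,-6}(Ω₂) = (-0.068799, 0.213337) ; Δ = (0.009134, 0.013182)
  [-5]  conj(Y_{6,-5})(Ω₁) = (-0.055887, -0.227046) ; Y_{6,-5}(Ω₂) = (-0.000769, -0.419372) ; Δ = (-0.095174, 0.023612)
  [-4]  conj(Y_{6,-4})(Ω₁) = (-0.378556, -0.176019) ; Y_{6,-4}(Ω₂) = (0.098506, 0.301664) ; Δ = (0.015809, -0.131535)
  [-3]  conj(Y_{6,-3})(Ω₁) = (-0.336229, 0.166153) ; Y_{6,-3}(Ω₂) = (0.064047, 0.087950) ; Δ = (-0.036148, -0.018930)
  [-2]  conj(Y_{6,-2})(Ω₁) = (0.005888, -0.026629) ; Y_{6,-2}(Ω₂) = (-0.282052, -0.204607) ; Δ = (-0.007109, 0.006306)
  [-1]  conj(Y_{6,-1})(Ω₁) = (-0.232966, -0.290107) ; Y_{6,-1}(Ω₂) = (0.015035, 0.004879) ; Δ = (-0.002087, -0.005498)
  [+0]  conj(Y_{6,0})(Ω₁) = (-0.081714, -0.000000) ; Y_{6,0}(Ω₂) = (0.337418, 0.000000) ; Δ = (-0.027572, -0.000000)
  [+1]  conj(Y_{6,1})(Ω₁) = (0.232966, -0.290107) ; Y_{6,1}(Ω₂) = (-0.015035, 0.004879) ; Δ = (-0.002087, 0.005498)
  [+2]  conj(Y_{6,2})(Ω₁) = (0.005888, 0.026629) ; Y_{6,2}(Ω₂) = (-0.282052, 0.204607) ; Δ = (-0.007109, -0.006306)
  [+3]  conj(Y_{6,3})(Ω₁) = (0.336229, 0.166153) ; Y_{6,3}(Ω₂) = (-0.064047, 0.087950) ; Δ = (-0.036148, 0.018930)
  [+4]  conj(Y_{6,4})(Ω₁) = (-0.378556, 0.176019) ; Y_{6,4}(Ω₂) = (0.098506, -0.301664) ; Δ = (0.015809, 0.131535)
  [+5]  conj(Y_{6,5})(Ω₁) = (0.055887, -0.227046) ; Y_{6,5}(Ω₂) = (0.000769, -0.419372) ; Δ = (-0.095174, -0.023612)
  [+6]  conj(Y_{6,6})(Ω₁) = (0.043461, 0.056832) ; Y_{6,6}(Ω₂) = (-0.068799, -0.213337) ; Δ = (0.009134, -0.013182)
Total Σ_m = (-0.258722, 0.000000). Multiply by 0.966644: (-0.250092, 0.000000). P_6(cos γ) = -0.250092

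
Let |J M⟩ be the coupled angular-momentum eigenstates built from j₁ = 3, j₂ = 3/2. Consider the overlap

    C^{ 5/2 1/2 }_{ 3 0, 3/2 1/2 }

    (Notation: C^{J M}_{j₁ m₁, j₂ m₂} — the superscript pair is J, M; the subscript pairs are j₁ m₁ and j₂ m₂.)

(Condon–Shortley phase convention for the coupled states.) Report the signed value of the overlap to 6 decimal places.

j₁+j₂−J=2  J+j₁−j₂=4  J−j₁+j₂=1  j₁+j₂+J+1=8
(j₁±m₁, j₂±m₂, J±M) = (3,3,2,1,3,2)
P² = 216/35
sum k=1..2:
  [1] −1/4 = -1/4
  [2] +1/12 = 1/12
S = -1/6
C² = P²·S² = 6/35 ; C = -0.414039

−√(6/35) ≈ -0.414039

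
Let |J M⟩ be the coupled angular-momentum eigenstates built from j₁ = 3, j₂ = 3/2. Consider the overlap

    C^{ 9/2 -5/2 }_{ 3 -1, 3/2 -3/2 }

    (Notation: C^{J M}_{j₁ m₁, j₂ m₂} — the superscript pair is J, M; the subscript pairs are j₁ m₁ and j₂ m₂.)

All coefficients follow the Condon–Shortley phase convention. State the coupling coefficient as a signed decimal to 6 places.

triangle: 0!×6!×3!/10! = 4320/3628800
(j±m)!: 2!×4!×0!×3!×2!×7! = 2903040
prefactor² = (2J+1)×Δ×N² = 34560
  k=0: +1/(0!×0!×4!×0!×2!×3!) = 1/288
Σ = 1/288  ⇒  CG² = 34560×(1/288)² = 5/12
CG = +√(5/12) = +0.645497

+0.645497  (= +√(5/12))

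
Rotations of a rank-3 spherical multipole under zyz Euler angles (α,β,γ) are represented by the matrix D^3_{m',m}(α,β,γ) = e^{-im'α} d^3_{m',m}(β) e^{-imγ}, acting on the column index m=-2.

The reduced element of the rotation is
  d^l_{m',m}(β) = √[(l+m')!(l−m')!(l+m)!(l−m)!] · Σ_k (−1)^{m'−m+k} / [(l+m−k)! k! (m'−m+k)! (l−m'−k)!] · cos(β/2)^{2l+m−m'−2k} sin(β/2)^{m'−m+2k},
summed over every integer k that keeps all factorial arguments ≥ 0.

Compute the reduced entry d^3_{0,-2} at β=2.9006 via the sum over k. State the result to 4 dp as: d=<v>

d^3_{0,-2}(β=2.9006) via the finite sum:
Half-angle: c=0.120205, s=0.992749. N=√(6·6·1·120)=65.726707
The bounds max(0,m−m')=0 and min(l+m,l−m')=1 give 2 terms
  k=0: (−1)^2·65.7267/(12)·0.1202^4·0.9927^2 = +0.001127
  k=1: (−1)^3·65.7267/(12)·0.1202^2·0.9927^4 = -0.076871
d^3_{0,-2}(2.9006) = +0.001127 -0.076871 = -0.075744

d=-0.0757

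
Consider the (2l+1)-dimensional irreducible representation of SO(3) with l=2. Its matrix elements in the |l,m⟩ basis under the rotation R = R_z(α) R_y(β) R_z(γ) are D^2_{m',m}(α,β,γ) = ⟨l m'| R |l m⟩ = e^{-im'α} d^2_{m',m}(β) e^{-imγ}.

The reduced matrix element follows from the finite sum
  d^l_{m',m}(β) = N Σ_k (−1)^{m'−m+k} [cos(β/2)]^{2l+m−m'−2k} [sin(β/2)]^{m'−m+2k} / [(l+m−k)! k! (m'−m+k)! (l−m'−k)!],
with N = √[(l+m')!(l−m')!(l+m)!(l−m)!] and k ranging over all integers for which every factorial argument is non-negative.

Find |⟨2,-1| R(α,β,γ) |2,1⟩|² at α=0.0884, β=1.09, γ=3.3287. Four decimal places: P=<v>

P=0.2677

Split into d^2_{-1,1}(β=1.0900) × two z-phases.
With c≡cos(β/2)=0.855127 and s≡sin(β/2)=0.518418, N=[1·6·6·1]^{1/2}=6.000000
Admissible k: 2..3 (factorial args all ≥0)
  k=2: (−1)^0·6.0000/(2)·0.8551^2·0.5184^2 = +0.589580
  k=3: (−1)^1·6.0000/(6)·0.8551^0·0.5184^4 = -0.072230
d^2_{-1,1}(1.0900) = +0.589580 -0.072230 = +0.517350
|D^2_{-1,1}|² = |d^2_{-1,1}(β)|² = (+0.517350)² = 0.267651 (the z-rotation phases have unit modulus)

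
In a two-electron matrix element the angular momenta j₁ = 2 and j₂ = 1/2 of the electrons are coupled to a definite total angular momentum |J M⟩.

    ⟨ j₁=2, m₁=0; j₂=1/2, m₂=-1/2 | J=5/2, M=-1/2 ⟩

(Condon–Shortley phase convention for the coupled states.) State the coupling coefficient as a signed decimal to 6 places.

j₁+j₂−J=0  J+j₁−j₂=4  J−j₁+j₂=1  j₁+j₂+J+1=6
(j₁±m₁, j₂±m₂, J±M) = (2,2,0,1,2,3)
P² = 48/5
sum k=0..0:
  [0] +1/4 = 1/4
S = 1/4
C² = P²·S² = 3/5 ; C = +0.774597

+0.774597  (= +√(3/5))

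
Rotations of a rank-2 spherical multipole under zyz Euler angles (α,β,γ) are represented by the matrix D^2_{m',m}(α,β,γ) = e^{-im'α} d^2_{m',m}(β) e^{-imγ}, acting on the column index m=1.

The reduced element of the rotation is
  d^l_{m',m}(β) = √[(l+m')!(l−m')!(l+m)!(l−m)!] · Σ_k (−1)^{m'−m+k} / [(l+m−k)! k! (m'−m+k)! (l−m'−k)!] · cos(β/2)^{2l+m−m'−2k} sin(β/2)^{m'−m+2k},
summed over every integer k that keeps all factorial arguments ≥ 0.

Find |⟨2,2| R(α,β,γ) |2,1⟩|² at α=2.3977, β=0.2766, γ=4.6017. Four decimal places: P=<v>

First d^2_{2,1}(β=0.2766), then the phase factors e^{-i(2)α} and e^{-i(1)γ}:
Half-angle: c=0.990452, s=0.137860. N=√(24·1·6·1)=12.000000
The bounds max(0,m−m')=0 and min(l+m,l−m')=0 give 1 term
  k=0: (−1)^1·12.0000/(6)·0.9905^3·0.1379^1 = -0.267896
d^2_{2,1}(0.2766) = -0.267896
|D^2_{2,1}|² = |d^2_{2,1}(β)|² = (-0.267896)² = 0.071768 (the z-rotation phases have unit modulus)

P=0.0718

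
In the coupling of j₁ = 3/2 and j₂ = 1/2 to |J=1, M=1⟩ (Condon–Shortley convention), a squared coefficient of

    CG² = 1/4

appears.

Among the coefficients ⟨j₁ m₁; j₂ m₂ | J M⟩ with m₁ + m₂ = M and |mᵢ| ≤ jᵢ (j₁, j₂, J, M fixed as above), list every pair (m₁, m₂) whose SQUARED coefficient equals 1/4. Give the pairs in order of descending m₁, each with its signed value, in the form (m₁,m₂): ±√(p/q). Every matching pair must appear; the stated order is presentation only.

(1/2,1/2): −√(1/4)

Admissible pairs with m₁+m₂ = M = 1: (1/2,1/2), (3/2,-1/2)
  (m₁,m₂)=(3/2,-1/2): CG² = 3/4, CG = +√(3/4)
  (m₁,m₂)=(1/2,1/2): CG² = 1/4, CG = −√(1/4)   ← matches the target
Pairs with CG² = 1/4: (1/2,1/2): −√(1/4)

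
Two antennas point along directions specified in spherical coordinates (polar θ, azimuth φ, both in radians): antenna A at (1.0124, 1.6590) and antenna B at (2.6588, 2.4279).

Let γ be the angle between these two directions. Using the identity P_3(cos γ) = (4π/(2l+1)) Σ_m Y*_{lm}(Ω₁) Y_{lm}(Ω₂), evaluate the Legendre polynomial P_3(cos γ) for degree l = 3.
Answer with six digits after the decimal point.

0.263284

Summing Y*_{l m}(θ₁,φ₁)·Y_{l m}(θ₂,φ₂) over m ∈ [−3, 3]; prefactor 4π/(2·3+1) = 1.795196:
  [-3]  conj(Y_{3,-3})(Ω₁) = 0.06657 - 0.24566j ; Y_{3,-3}(Ω₂) = 0.02254 - 0.03514j ; Δ = -0.00713 - 0.00788j
  [-2]  conj(Y_{3,-2})(Ω₁) = -0.38343 - 0.06835j ; Y_{3,-2}(Ω₂) = -0.02788 - 0.19309j ; Δ = -0.00251 + 0.07594j
  [-1]  conj(Y_{3,-1})(Ω₁) = -0.00974 + 0.11019j ; Y_{3,-1}(Ω₂) = -0.33145 - 0.28703j ; Δ = 0.03486 - 0.03373j
  [+0]  conj(Y_{3,0})(Ω₁) = -0.31564 + 0.00000j ; Y_{3,0}(Ω₂) = -0.30485 + 0.00000j ; Δ = 0.09622 + 0.00000j
  [+1]  conj(Y_{3,1})(Ω₁) = 0.00974 + 0.11019j ; Y_{3,1}(Ω₂) = 0.33145 - 0.28703j ; Δ = 0.03486 + 0.03373j
  [+2]  conj(Y_{3,2})(Ω₁) = -0.38343 + 0.06835j ; Y_{3,2}(Ω₂) = -0.02788 + 0.19309j ; Δ = -0.00251 - 0.07594j
  [+3]  conj(Y_{3,3})(Ω₁) = -0.06657 - 0.24566j ; Y_{3,3}(Ω₂) = -0.02254 - 0.03514j ; Δ = -0.00713 + 0.00788j
Total Σ_m = 0.14666 - 0.00000j. Multiply by 1.795196: 0.26328 - 0.00000j. P_3(cos γ) = 0.263284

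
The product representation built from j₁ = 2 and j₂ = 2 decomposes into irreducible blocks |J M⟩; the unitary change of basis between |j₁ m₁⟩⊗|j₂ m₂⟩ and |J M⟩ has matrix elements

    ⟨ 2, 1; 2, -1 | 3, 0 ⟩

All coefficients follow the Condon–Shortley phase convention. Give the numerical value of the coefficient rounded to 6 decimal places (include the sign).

√[7·1!3!3!/8! · 3!1!1!3!3!3!] = √(81/10)
  +(−1)^0/∏(0,1,1,1,2,2)! = 1/4  (running 1/4)
  +(−1)^1/∏(1,0,0,0,3,3)! = -1/36  (running 2/9)
⟨..|..⟩ = √(81/10)·(2/9) = +0.632456

+0.632456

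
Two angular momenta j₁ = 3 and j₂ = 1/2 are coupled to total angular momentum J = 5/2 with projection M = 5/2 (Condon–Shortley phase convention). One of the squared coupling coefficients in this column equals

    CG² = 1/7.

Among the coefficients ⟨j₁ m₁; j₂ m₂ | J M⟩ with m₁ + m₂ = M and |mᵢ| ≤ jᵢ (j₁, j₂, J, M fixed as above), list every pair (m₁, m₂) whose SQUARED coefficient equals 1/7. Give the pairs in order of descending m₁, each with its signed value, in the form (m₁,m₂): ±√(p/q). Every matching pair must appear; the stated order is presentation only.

(2,1/2): −√(1/7)

Admissible pairs with m₁+m₂ = M = 5/2: (2,1/2), (3,-1/2)
  (m₁,m₂)=(3,-1/2): CG² = 6/7, CG = +√(6/7)
  (m₁,m₂)=(2,1/2): CG² = 1/7, CG = −√(1/7)   ← matches the target
Pairs with CG² = 1/7: (2,1/2): −√(1/7)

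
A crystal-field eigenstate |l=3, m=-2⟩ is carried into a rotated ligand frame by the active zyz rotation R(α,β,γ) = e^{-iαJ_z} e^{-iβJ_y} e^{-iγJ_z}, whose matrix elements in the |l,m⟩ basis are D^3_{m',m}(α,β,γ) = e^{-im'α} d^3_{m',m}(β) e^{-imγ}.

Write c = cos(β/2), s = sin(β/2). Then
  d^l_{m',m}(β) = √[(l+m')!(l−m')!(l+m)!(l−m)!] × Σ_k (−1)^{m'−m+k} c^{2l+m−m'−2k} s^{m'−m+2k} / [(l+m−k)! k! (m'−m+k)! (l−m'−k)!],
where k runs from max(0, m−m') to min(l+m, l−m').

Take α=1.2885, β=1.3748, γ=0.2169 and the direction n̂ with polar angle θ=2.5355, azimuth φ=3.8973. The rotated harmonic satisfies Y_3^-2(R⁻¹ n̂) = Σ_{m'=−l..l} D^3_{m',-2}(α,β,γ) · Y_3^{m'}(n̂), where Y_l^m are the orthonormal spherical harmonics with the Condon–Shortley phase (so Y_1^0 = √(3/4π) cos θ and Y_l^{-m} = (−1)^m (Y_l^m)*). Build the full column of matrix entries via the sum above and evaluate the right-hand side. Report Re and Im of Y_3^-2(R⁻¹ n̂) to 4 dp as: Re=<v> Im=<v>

Need the full column D^3_{m',-2} for m'=−3..3 at α=1.2885, β=1.3748, γ=0.2169.
cos(β/2)=0.772898, sin(β/2)=0.634530
d^3_{-3,-2}: single k=1 term ⇒ +0.428686;  D = -0.172092-0.392627i
d^3_{-2,-2}: k∈[0..1] ⇒ +0.213174 -0.718396 = -0.505222;  D = +0.500906-0.065891i
d^3_{-1,-2}: k∈[0..1] ⇒ -0.553432 +0.746025 = +0.192593;  D = -0.029067+0.190387i
d^3_{0,-2}: k∈[0..1] ⇒ +0.786963 -0.530412 = +0.256551;  D = +0.232788+0.107834i
d^3_{1,-2}: k∈[0..1] ⇒ -0.746025 +0.251410 = -0.494615;  D = -0.324687+0.373125i
d^3_{2,-2}: k∈[0..1] ⇒ +0.484198 -0.065270 = +0.418928;  D = -0.226914-0.352152i
d^3_{3,-2}: single k=0 term ⇒ -0.194741;  D = +0.186604-0.055707i
Y_3^{m'}(θ=2.5355,φ=3.8973) and Σ D·Y over m':
  (-0.1721-0.3926i)·(+0.0495+0.0592i)  (+0.5009-0.0659i)·(-0.0162+0.2721i)  (-0.0291+0.1904i)·(-0.3185+0.3002i)  (+0.2328+0.1078i)·(-0.1158+0.0000i)  (-0.3247+0.3731i)·(+0.3185+0.3002i)  (-0.2269-0.3522i)·(-0.0162-0.2721i)  (+0.1866-0.0557i)·(-0.0495+0.0592i)
Y_3^-2(R⁻¹ n̂) = -0.363804+0.128530i

Re=-0.3638 Im=0.1285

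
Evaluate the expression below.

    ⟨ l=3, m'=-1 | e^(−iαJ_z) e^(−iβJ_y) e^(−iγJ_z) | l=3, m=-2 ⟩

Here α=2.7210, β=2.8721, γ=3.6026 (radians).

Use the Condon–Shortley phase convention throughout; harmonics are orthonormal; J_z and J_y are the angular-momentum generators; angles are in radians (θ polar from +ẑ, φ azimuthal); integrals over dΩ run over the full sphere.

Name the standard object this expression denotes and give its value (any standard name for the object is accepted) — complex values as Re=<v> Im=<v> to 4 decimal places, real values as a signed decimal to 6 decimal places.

This is a Wigner D-matrix element — the rotation-matrix element ⟨l m'| R(α,β,γ) |l m⟩ in the angular-momentum basis.
First d^3_{-1,-2}(β=2.8721), then the phase factors e^{-i(-1)α} and e^{-i(-2)γ}:
With c≡cos(β/2)=0.134339 and s≡sin(β/2)=0.990935, N=[2·24·1·120]^{1/2}=75.894664
k: max(0,(-2)−(-1))=0 … min(3+(-2),3−(-1))=1
  k=0: (−1)^1·75.8947/(24)·0.1343^5·0.9909^1 = -0.000137
  k=1: (−1)^2·75.8947/(12)·0.1343^3·0.9909^3 = +0.014920
d^3_{-1,-2}(2.8721) = -0.000137 +0.014920 = +0.014783
Attach z-rotation phases: D = e^{-i(-1)(2.7210)}·(+0.014783)·e^{-i(-2)(3.6026)} = -0.012963-0.007106i

Wigner D-matrix element, Re=-0.0130 Im=-0.0071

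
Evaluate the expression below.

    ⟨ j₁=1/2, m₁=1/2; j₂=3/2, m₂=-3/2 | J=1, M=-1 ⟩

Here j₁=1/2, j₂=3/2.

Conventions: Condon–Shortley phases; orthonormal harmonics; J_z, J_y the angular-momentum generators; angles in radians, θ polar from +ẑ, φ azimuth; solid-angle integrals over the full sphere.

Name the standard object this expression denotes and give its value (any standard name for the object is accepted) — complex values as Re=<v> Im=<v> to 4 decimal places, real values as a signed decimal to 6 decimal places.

This is a Clebsch–Gordan (vector-coupling) coefficient.
√[3·1!0!2!/4! · 1!0!0!3!0!2!] = √(3)
  +(−1)^0/∏(0,1,0,0,0,2)! = 1/2  (running 1/2)
⟨..|..⟩ = √(3)·(1/2) = +0.866025

Clebsch–Gordan coefficient, +√(3/4) ≈ +0.866025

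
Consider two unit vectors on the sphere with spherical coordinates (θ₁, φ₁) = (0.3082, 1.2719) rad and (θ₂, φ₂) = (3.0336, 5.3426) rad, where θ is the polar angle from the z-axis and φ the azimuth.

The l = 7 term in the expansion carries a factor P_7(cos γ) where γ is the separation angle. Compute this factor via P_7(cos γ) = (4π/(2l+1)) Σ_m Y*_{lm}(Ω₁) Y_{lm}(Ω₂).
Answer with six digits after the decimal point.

-0.262074

Term-by-term m-sum for l=7 (normalisation 4π/15 = 0.837758):
  term(m=-7) = (-0.000000, 0.000000)   from Y*(Ω₁)=(-0.000102, 0.000059), Y(Ω₂)=(0.000000, 0.000000)
  term(m=-6) = (-0.000000, -0.000000)   from Y*(Ω₁)=(0.000307, 0.001355), Y(Ω₂)=(-0.000002, 0.000002)
  term(m=-5) = (0.000000, -0.000001)   from Y*(Ω₁)=(0.010152, 0.000776), Y(Ω₂)=(-0.000001, -0.000063)
  term(m=-4) = (0.000042, -0.000027)   from Y*(Ω₁)=(0.019103, -0.048500), Y(Ω₂)=(0.000789, 0.000564)
  term(m=-3) = (0.001895, 0.000701)   from Y*(Ω₁)=(-0.147090, -0.117519), Y(Ω₂)=(-0.010187, 0.003374)
  term(m=-2) = (0.010667, 0.036085)   from Y*(Ω₁)=(-0.374382, 0.254917), Y(Ω₂)=(0.025373, -0.079108)
  term(m=-1) = (-0.144457, 0.193338)   from Y*(Ω₁)=(0.174704, 0.566986), Y(Ω₂)=(0.239728, 0.328647)
  term(m=+0) = (-0.049122, 0.000000)   from Y*(Ω₁)=(0.053322, -0.000000), Y(Ω₂)=(-0.921232, 0.000000)
  term(m=+1) = (-0.144457, -0.193338)   from Y*(Ω₁)=(-0.174704, 0.566986), Y(Ω₂)=(-0.239728, 0.328647)
  term(m=+2) = (0.010667, -0.036085)   from Y*(Ω₁)=(-0.374382, -0.254917), Y(Ω₂)=(0.025373, 0.079108)
  term(m=+3) = (0.001895, -0.000701)   from Y*(Ω₁)=(0.147090, -0.117519), Y(Ω₂)=(0.010187, 0.003374)
  term(m=+4) = (0.000042, 0.000027)   from Y*(Ω₁)=(0.019103, 0.048500), Y(Ω₂)=(0.000789, -0.000564)
  term(m=+5) = (0.000000, 0.000001)   from Y*(Ω₁)=(-0.010152, 0.000776), Y(Ω₂)=(0.000001, -0.000063)
  term(m=+6) = (-0.000000, 0.000000)   from Y*(Ω₁)=(0.000307, -0.001355), Y(Ω₂)=(-0.000002, -0.000002)
  term(m=+7) = (-0.000000, -0.000000)   from Y*(Ω₁)=(0.000102, 0.000059), Y(Ω₂)=(-0.000000, 0.000000)
Σ over m = (-0.312828, -0.000000); ×(4π/15) → (-0.262074, -0.000000). Real part: -0.262074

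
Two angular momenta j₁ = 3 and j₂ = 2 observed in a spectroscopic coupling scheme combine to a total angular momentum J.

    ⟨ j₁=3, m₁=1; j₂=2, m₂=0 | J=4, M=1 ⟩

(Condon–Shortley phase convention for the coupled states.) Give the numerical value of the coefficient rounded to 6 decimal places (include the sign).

+√(3/28) = +0.327327

triangle: 1!·5!·3!/10! = 720/3628800
(j±m)!: 4!·2!·2!·2!·5!·3! = 138240
prefactor² = (2J+1)·Δ·N² = 1728/7
  k=0: +1/(0!·1!·2!·2!·3!·1!) = 1/24
  k=1: −1/(1!·0!·1!·1!·4!·2!) = -1/48
Σ = 1/48  ⇒  CG² = 1728/7·(1/48)² = 3/28
CG = +√(3/28) = +0.327327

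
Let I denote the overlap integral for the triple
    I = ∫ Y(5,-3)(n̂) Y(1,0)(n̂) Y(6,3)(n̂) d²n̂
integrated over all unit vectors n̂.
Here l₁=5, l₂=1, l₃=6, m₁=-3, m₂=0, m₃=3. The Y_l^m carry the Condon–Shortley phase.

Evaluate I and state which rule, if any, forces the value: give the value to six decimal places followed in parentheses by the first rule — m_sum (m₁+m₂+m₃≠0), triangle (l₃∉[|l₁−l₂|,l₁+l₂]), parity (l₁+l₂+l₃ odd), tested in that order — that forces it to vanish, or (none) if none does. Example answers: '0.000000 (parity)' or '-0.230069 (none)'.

-0.212310 (none)

m-sum 0 ✓  L=12 even ✓  4≤6≤6 ✓
Π(2lᵢ+1) = 11×3×13 = 429
triangle coeff Δ(5,1,6) = 1/858
Σ_t [0,0]: t=0:+1/14400 = 1/14400
(3j)²=6/143 [(5 1 6; 0 0 0)], sign=+1
Σ_t [0,0]: t=0:+1/80640 = 1/80640
(3j)²=9/286 [(5 1 6; -3 0 3)], sign=-1
⇒ 4πI² = 81/143
I = (-1)√(81/143/(4π)) = -0.21230956
No selection rule forces the value: the integral is nonzero (none).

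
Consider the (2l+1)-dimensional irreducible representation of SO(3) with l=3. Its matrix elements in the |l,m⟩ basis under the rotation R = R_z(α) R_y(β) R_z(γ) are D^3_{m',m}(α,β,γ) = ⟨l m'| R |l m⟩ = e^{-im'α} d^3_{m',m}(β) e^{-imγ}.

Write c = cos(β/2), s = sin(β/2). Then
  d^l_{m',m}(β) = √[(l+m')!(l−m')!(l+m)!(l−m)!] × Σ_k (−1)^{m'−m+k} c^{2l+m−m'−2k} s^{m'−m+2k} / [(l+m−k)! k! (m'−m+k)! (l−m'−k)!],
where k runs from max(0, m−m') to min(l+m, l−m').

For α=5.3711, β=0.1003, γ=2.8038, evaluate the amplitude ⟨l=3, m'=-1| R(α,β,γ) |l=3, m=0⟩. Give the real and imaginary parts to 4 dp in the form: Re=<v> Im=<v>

D^3_{-1,0}(5.3711,0.1003,2.8038) = e^{-i·-1·5.3711}·d^3_{-1,0}(0.1003)·e^{-i·0·2.8038}. Compute d first:
With c≡cos(β/2)=0.998743 and s≡sin(β/2)=0.050129, N=[2·24·6·6]^{1/2}=41.569219
The bounds max(0,m−m')=1 and min(l+m,l−m')=3 give 3 terms
  k=1: (−1)^0·41.5692/(12)·0.9987^5·0.0501^1 = +0.172563
  k=2: (−1)^1·41.5692/(4)·0.9987^3·0.0501^3 = -0.001304
  k=3: (−1)^2·41.5692/(12)·0.9987^1·0.0501^5 = +0.000001
d^3_{-1,0}(0.1003) = +0.172563 -0.001304 +0.000001 = +0.171260
Attach z-rotation phases: D = e^{-i(-1)(5.3711)}·(+0.171260)·e^{-i(0)(2.8038)} = +0.104828-0.135429i

Re=0.1048 Im=-0.1354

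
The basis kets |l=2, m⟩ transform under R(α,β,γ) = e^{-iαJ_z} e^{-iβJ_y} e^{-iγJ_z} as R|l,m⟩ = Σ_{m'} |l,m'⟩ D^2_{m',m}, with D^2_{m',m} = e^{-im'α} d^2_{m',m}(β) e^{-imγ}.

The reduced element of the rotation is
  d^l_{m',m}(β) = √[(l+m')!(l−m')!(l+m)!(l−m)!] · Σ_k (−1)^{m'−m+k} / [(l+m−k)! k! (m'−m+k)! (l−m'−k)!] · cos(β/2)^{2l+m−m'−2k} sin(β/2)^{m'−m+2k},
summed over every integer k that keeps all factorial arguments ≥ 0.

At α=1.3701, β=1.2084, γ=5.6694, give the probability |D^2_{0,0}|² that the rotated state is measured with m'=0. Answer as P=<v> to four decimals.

P=0.0970

Split into d^2_{0,0}(β=1.2084) × two z-phases.
c=cos(1.208400/2)=0.822957, s=sin(1.208400/2)=0.568104; N=√[2·2·2·2]=4.000000
The bounds max(0,m−m')=0 and min(l+m,l−m')=2 give 3 terms
  k=0: (−1)^0·4.0000/(4)·0.8230^4·0.5681^0 = +0.458678
  k=1: (−1)^1·4.0000/(1)·0.8230^2·0.5681^2 = -0.874318
  k=2: (−1)^2·4.0000/(4)·0.8230^0·0.5681^4 = +0.104162
d^2_{0,0}(1.2084) = +0.458678 -0.874318 +0.104162 = -0.311478
|D^2_{0,0}|² = |d^2_{0,0}(β)|² = (-0.311478)² = 0.097018 (the z-rotation phases have unit modulus)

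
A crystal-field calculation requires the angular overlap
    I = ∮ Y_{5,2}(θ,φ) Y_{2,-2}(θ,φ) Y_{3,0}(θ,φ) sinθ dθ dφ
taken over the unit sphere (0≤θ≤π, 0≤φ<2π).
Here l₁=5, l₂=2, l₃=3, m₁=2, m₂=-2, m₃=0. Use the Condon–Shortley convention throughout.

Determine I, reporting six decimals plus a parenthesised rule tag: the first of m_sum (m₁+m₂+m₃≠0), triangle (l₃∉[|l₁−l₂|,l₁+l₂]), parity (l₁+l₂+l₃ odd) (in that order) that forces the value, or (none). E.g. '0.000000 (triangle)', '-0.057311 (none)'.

0.141758 (none)

m-sum 0 ✓  L=10 even ✓  3≤3≤7 ✓
Π(2lᵢ+1) = 11×5×7 = 385
triangle coeff Δ(5,2,3) = 1/2310
Σ_t [2,2]: t=2:+1/144 = 1/144
(3j)²=10/231 [(5 2 3; 0 0 0)], sign=-1
Σ_t [0,0]: t=0:+1/864 = 1/864
(3j)²=1/66 [(5 2 3; 2 -2 0)], sign=-1
⇒ 4πI² = 25/99
I = (+1)√(25/99/(4π)) = 0.14175797
No selection rule forces the value: the integral is nonzero (none).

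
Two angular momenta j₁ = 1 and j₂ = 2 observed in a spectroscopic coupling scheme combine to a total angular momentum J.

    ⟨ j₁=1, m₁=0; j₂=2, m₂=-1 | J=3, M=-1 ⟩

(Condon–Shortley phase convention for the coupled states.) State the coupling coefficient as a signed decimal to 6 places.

j₁+j₂−J=0  J+j₁−j₂=2  J−j₁+j₂=4  j₁+j₂+J+1=7
(j₁±m₁, j₂±m₂, J±M) = (1,1,1,3,2,4)
P² = 96/5
sum k=0..0:
  [0] +1/6 = 1/6
S = 1/6
C² = P²·S² = 8/15 ; C = +0.730297

+0.730297  (= +√(8/15))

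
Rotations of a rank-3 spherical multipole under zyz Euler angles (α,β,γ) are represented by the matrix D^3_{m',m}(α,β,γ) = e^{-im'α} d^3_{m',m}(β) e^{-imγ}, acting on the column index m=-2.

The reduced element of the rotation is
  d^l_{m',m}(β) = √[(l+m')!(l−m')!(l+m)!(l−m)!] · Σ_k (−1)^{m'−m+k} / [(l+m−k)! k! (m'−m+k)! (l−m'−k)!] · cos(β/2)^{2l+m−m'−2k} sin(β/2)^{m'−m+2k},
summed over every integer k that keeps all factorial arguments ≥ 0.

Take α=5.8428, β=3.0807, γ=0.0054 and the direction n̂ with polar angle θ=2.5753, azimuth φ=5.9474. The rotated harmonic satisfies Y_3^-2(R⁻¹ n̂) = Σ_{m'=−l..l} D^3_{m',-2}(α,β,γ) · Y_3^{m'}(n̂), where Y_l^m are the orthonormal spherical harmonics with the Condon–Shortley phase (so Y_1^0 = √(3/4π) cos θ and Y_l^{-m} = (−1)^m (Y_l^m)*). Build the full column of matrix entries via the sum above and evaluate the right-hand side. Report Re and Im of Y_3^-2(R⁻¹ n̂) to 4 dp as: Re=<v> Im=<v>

Re=0.2037 Im=0.0504

Need the full column D^3_{m',-2} for m'=−3..3 at α=5.8428, β=3.0807, γ=0.0054.
cos(β/2)=0.030442, sin(β/2)=0.999537
d^3_{-3,-2}: single k=1 term ⇒ +0.000000;  D = +0.000000-0.000000i
d^3_{-2,-2}: k∈[0..1] ⇒ +0.000000 -0.000004 = -0.000004;  D = -0.000003+0.000003i
d^3_{-1,-2}: k∈[0..1] ⇒ -0.000000 +0.000178 = +0.000178;  D = +0.000162-0.000074i
d^3_{0,-2}: k∈[0..1] ⇒ +0.000005 -0.005066 = -0.005062;  D = -0.005061-0.000055i
d^3_{1,-2}: k∈[0..1] ⇒ -0.000178 +0.096042 = +0.095864;  D = +0.086271+0.041800i
d^3_{2,-2}: k∈[0..1] ⇒ +0.004625 -0.997222 = -0.992598;  D = -0.623541-0.772300i
d^3_{3,-2}: single k=0 term ⇒ -0.074394;  D = -0.017600-0.072282i
Y_3^{m'}(θ=2.5753,φ=5.9474) and Σ D·Y over m':
  (+0.0000-0.0000i)·(+0.0344+0.0545i)  (-0.0000+0.0000i)·(-0.1943-0.1545i)  (+0.0002-0.0001i)·(+0.4192+0.1463i)  (-0.0051-0.0001i)·(-0.1766+0.0000i)  (+0.0863+0.0418i)·(-0.4192+0.1463i)  (-0.6235-0.7723i)·(-0.1943+0.1545i)  (-0.0176-0.0723i)·(-0.0344+0.0545i)
Y_3^-2(R⁻¹ n̂) = +0.203705+0.050404i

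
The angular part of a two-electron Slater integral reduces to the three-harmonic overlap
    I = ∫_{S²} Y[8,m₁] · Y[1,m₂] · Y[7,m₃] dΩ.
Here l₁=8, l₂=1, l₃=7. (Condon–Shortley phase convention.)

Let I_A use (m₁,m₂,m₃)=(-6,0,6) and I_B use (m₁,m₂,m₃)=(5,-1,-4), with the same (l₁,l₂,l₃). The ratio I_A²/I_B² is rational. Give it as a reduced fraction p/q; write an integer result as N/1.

14/39

Shared (l₁,l₂,l₃)=(8,1,7): N and (l;000)² cancel in I_A²/I_B².
A: Δ = 2!·14!·0!/17! = 1/2040; Racah Σ t=1..1: t=1:−1/6227020800 = -1/6227020800; ⇒ 3j(8 1 7; -6 0 6)² = 7/510, sgn +1
B: Δ = 2!·14!·0!/17! = 1/2040; Racah Σ t=0..0: t=0:+1/479001600 = 1/479001600; ⇒ 3j(8 1 7; 5 -1 -4)² = 13/340, sgn -1
I_A²/I_B² = (7/510)/(13/340) = 14/39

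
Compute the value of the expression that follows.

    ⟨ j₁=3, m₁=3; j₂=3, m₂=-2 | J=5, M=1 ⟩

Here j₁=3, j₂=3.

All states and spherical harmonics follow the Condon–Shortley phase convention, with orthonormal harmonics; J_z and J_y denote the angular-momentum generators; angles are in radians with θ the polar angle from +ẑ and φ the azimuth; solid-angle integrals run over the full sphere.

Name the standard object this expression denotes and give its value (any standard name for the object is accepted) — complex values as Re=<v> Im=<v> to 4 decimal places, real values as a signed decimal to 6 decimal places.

Clebsch–Gordan coefficient, +√(5/84) ≈ +0.243975

This is a Clebsch–Gordan (vector-coupling) coefficient.
triangle: 1!·5!·5!/12! = 14400/479001600
(j±m)!: 6!·0!·1!·5!·6!·4! = 1492992000
prefactor² = (2J+1)·Δ·N² = 3456000/7
  k=0: +1/(0!·1!·0!·1!·5!·4!) = 1/2880
Σ = 1/2880  ⇒  CG² = 3456000/7·(1/2880)² = 5/84
CG = +√(5/84) = +0.243975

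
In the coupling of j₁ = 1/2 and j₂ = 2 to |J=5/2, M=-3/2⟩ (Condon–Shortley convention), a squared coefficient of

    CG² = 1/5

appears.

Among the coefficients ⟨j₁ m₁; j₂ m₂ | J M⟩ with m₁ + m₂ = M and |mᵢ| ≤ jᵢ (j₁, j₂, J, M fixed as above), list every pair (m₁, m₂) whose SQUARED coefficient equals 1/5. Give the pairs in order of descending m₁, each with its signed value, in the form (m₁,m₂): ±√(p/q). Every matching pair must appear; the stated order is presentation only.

Admissible pairs with m₁+m₂ = M = -3/2: (-1/2,-1), (1/2,-2)
  (m₁,m₂)=(1/2,-2): CG² = 1/5, CG = +√(1/5)   ← matches the target
  (m₁,m₂)=(-1/2,-1): CG² = 4/5, CG = +√(4/5)
Pairs with CG² = 1/5: (1/2,-2): +√(1/5)

(1/2,-2): +√(1/5)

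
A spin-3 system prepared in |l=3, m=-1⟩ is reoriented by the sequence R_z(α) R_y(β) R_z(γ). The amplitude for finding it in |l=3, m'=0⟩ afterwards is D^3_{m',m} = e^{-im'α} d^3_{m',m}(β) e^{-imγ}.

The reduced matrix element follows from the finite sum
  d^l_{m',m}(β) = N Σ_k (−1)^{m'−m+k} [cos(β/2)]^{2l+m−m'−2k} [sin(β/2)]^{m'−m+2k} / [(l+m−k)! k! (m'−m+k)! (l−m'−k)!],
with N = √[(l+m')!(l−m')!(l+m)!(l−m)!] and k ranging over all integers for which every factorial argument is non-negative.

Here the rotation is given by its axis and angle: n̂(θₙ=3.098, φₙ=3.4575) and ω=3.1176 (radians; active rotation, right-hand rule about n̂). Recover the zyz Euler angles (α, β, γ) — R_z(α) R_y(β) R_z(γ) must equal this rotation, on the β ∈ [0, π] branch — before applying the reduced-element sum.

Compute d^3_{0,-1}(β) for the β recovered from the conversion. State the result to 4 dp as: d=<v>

Axis–angle → zyz. n̂ = (sinθₙcosφₙ, sinθₙsinφₙ, cosθₙ) = (-0.041422, -0.013539, -0.999050), ω = 3.1176.
R = I cosω + sinω [n̂]ₓ + (1−cosω) n̂n̂ᵀ gives
  R = [-0.996281, +0.025089, +0.082429; -0.022846, -0.999346, +0.028042; +0.083079, +0.026055, +0.996202]
β = atan2(√(R₁₃²+R₂₃²), R₃₃) = 0.087179; α = atan2(R₂₃, R₁₃) mod 2π = 0.327915; γ = atan2(R₃₂, −R₃₁) mod 2π = 2.837693
d^3_{0,-1}(β=0.0872) via the finite sum:
c=cos(0.087179/2)=0.999050, s=sin(0.087179/2)=0.043576; N=√[6·6·2·24]=41.569219
Admissible k: 0..2 (factorial args all ≥0)
  k=0: (−1)^1·41.5692/(12)·0.9991^5·0.0436^1 = -0.150235
  k=1: (−1)^2·41.5692/(4)·0.9991^3·0.0436^3 = +0.000857
  k=2: (−1)^3·41.5692/(12)·0.9991^1·0.0436^5 = -0.000001
d^3_{0,-1}(0.0872) = -0.150235 +0.000857 -0.000001 = -0.149378

d=-0.1494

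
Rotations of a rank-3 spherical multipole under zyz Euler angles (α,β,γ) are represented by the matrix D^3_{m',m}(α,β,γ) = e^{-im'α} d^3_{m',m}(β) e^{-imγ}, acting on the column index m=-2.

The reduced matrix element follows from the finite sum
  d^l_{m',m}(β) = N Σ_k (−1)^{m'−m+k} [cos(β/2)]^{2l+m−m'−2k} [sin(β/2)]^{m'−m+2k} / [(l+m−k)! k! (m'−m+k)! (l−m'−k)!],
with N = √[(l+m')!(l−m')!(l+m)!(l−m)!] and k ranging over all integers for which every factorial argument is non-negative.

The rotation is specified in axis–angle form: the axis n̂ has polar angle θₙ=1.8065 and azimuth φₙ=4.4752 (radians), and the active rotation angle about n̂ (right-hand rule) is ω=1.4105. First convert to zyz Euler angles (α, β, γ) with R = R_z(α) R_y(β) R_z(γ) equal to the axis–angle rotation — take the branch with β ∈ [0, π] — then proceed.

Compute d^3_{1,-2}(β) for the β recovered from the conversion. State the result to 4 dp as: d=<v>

d=-0.4968

Axis–angle → zyz. n̂ = (sinθₙcosφₙ, sinθₙsinφₙ, cosθₙ) = (-0.228474, -0.945127, -0.233527), ω = 1.4105.
R = I cosω + sinω [n̂]ₓ + (1−cosω) n̂n̂ᵀ gives
  R = [+0.203480, +0.412005, -0.888171; -0.049062, +0.910301, +0.411030; +0.977849, -0.040061, +0.205441]
β = atan2(√(R₁₃²+R₂₃²), R₃₃) = 1.363882; α = atan2(R₂₃, R₁₃) mod 2π = 2.708160; γ = atan2(R₃₂, −R₃₁) mod 2π = 3.182538
d^3_{1,-2}(β=1.3639) via the finite sum:
c=cos(1.363882/2)=0.776351, s=sin(1.363882/2)=0.630301; N=√[24·2·1·120]=75.894664
The bounds max(0,m−m')=0 and min(l+m,l−m')=1 give 2 terms
  k=0: (−1)^3·75.8947/(12)·0.7764^3·0.6303^3 = -0.741051
  k=1: (−1)^4·75.8947/(24)·0.7764^1·0.6303^5 = +0.244229
d^3_{1,-2}(1.3639) = -0.741051 +0.244229 = -0.496822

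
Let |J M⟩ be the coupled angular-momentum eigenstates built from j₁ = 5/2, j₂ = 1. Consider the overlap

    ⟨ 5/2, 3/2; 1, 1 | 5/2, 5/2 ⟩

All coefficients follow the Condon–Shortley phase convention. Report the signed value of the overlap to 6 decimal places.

j₁+j₂−J=1  J+j₁−j₂=4  J−j₁+j₂=1  j₁+j₂+J+1=7
(j₁±m₁, j₂±m₂, J±M) = (4,1,2,0,5,0)
P² = 1152/7
sum k=1..1:
  [1] −1/24 = -1/24
S = -1/24
C² = P²·S² = 2/7 ; C = -0.534522

-0.534522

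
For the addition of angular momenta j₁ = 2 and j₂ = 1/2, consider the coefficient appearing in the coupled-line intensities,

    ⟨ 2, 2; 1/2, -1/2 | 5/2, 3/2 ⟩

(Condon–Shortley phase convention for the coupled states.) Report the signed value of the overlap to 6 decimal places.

+0.447214  (= +√(1/5))

j₁+j₂−J=0  J+j₁−j₂=4  J−j₁+j₂=1  j₁+j₂+J+1=6
(j₁±m₁, j₂±m₂, J±M) = (4,0,0,1,4,1)
P² = 576/5
sum k=0..0:
  [0] +1/24 = 1/24
S = 1/24
C² = P²·S² = 1/5 ; C = +0.447214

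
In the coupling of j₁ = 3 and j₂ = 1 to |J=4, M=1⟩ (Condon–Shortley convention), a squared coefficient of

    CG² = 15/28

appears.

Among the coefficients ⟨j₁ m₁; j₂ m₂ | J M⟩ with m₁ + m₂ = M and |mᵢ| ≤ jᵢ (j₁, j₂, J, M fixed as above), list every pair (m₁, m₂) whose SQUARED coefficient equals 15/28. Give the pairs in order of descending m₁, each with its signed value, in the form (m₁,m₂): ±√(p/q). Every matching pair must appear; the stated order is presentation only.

Admissible pairs with m₁+m₂ = M = 1: (0,1), (1,0), (2,-1)
  (m₁,m₂)=(2,-1): CG² = 3/28, CG = +√(3/28)
  (m₁,m₂)=(1,0): CG² = 15/28, CG = +√(15/28)   ← matches the target
  (m₁,m₂)=(0,1): CG² = 5/14, CG = +√(5/14)
Pairs with CG² = 15/28: (1,0): +√(15/28)

(1,0): +√(15/28)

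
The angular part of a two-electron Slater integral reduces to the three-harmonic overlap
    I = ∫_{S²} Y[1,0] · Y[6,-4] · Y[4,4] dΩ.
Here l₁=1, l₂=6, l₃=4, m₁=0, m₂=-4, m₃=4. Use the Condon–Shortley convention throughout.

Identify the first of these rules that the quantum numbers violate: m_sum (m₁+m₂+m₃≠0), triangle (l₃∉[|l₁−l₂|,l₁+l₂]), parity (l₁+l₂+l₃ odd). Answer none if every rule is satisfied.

triangle

azimuthal sum: 0 − 4 + 4 = 0  ✓
l₃ must lie in [5,7]; have l₃=4  ✗
L = 1 + 6 + 4 = 11 (odd)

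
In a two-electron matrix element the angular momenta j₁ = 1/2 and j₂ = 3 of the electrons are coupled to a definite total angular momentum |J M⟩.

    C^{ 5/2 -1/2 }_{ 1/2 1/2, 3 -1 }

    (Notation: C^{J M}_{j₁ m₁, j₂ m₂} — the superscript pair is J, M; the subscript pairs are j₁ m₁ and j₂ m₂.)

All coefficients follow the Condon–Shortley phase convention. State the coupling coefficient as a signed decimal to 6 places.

triangle: 1!·0!·5!/7! = 120/5040
(j±m)!: 1!·0!·2!·4!·2!·3! = 576
prefactor² = (2J+1)·Δ·N² = 576/7
  k=0: +1/(0!·1!·0!·2!·0!·3!) = 1/12
Σ = 1/12  ⇒  CG² = 576/7·(1/12)² = 4/7
CG = +√(4/7) = +0.755929

+√(4/7) = +0.755929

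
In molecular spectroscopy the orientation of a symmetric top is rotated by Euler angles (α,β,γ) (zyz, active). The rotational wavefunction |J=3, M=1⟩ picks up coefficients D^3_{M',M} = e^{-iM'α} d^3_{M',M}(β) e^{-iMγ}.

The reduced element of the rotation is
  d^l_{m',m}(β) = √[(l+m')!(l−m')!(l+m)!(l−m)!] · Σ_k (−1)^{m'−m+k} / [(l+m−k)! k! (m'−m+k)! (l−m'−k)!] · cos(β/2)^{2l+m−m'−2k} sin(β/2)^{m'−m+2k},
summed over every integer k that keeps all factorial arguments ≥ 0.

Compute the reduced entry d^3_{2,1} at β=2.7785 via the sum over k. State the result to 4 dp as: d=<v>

d=0.0348

d^3_{2,1}(β=2.7785) via the finite sum:
c=cos(2.778500/2)=0.180551, s=sin(2.778500/2)=0.983566; N=√[120·1·24·2]=75.894664
k: max(0,(1)−(2))=0 … min(3+(1),3−(2))=1
  k=0: (−1)^1·75.8947/(24)·0.1806^5·0.9836^1 = -0.000597
  k=1: (−1)^2·75.8947/(12)·0.1806^3·0.9836^3 = +0.035419
d^3_{2,1}(2.7785) = -0.000597 +0.035419 = +0.034822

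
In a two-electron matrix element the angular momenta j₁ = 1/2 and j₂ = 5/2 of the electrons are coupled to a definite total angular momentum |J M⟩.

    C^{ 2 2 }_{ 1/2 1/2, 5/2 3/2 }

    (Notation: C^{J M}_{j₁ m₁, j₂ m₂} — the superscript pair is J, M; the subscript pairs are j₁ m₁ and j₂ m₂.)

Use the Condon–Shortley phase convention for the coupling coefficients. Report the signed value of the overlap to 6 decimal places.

+0.408248  (= +√(1/6))

√[5·1!0!4!/6! · 1!0!4!1!4!0!] = √(96)
  +(−1)^0/∏(0,1,0,4,0,0)! = 1/24  (running 1/24)
⟨..|..⟩ = √(96)·(1/24) = +0.408248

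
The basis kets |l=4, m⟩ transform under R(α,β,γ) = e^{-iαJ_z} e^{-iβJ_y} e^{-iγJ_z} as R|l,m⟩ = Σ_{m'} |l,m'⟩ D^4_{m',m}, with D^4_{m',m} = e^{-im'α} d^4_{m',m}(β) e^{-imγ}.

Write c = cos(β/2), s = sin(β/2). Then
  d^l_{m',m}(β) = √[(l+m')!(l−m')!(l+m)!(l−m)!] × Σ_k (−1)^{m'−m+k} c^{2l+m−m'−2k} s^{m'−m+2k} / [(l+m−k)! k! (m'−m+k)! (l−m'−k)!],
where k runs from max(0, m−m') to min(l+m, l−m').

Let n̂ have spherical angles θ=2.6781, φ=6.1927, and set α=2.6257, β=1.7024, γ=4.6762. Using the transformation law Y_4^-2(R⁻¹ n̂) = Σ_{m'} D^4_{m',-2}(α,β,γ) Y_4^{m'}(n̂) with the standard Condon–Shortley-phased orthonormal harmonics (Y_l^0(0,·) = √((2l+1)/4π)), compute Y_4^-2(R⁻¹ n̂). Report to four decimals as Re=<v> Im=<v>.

Re=0.1244 Im=0.0406

Need the full column D^4_{m',-2} for m'=−4..4 at α=2.6257, β=1.7024, γ=4.6762.
cos(β/2)=0.659081, sin(β/2)=0.752072
d^4_{-4,-2}: single k=2 term ⇒ +0.245319;  D = +0.131379+0.207174i
d^4_{-3,-2}: k∈[1..2] ⇒ +0.152018 -0.593824 = -0.441806;  D = +0.021754+0.441270i
d^4_{-2,-2}: k∈[0..2] ⇒ +0.035605 -0.556331 +0.905491 = +0.384765;  D = -0.173099+0.343629i
d^4_{-1,-2}: k∈[0..2] ⇒ -0.172372 +1.122222 -0.974156 = -0.024306;  D = -0.020220+0.013488i
d^4_{0,-2}: k∈[0..2] ⇒ +0.439818 -1.527154 +0.745684 = -0.341651;  D = +0.340757-0.024706i
d^4_{1,-2}: k∈[0..2] ⇒ -0.748148 +1.461233 -0.380531 = +0.332554;  D = +0.300379+0.142705i
d^4_{2,-2}: k∈[0..2] ⇒ +0.905491 -0.943224 +0.102347 = +0.064613;  D = -0.037088-0.052909i
d^4_{3,-2}: k∈[0..1] ⇒ -0.773212 +0.335597 = -0.437615;  D = -0.041727-0.435621i
d^4_{4,-2}: single k=0 term ⇒ +0.415923;  D = +0.169747-0.379707i
Y_4^{m'}(θ=2.6781,φ=6.1927) and Σ D·Y over m':
  (+0.1314+0.2072i)·(+0.0165+0.0063i)  (+0.0218+0.4413i)·(-0.0964-0.0268i)  (-0.1731+0.3436i)·(+0.3026+0.0554i)  (-0.0202+0.0135i)·(-0.4900-0.0445i)  (+0.3408-0.0247i)·(+0.1484+0.0000i)  (+0.3004+0.1427i)·(+0.4900-0.0445i)  (-0.0371-0.0529i)·(+0.3026-0.0554i)  (-0.0417-0.4356i)·(+0.0964-0.0268i)  (+0.1697-0.3797i)·(+0.0165-0.0063i)
Y_4^-2(R⁻¹ n̂) = +0.124415+0.040565i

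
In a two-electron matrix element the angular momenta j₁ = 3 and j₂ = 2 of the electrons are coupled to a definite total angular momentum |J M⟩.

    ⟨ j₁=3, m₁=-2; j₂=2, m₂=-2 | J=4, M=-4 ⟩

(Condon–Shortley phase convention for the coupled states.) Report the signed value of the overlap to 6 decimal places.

√[9·1!5!3!/10! · 1!5!0!4!0!8!] = √(207360)
  +(−1)^0/∏(0,1,5,0,0,3)! = 1/720  (running 1/720)
⟨..|..⟩ = √(207360)·(1/720) = +0.632456

+0.632456  (= +√(2/5))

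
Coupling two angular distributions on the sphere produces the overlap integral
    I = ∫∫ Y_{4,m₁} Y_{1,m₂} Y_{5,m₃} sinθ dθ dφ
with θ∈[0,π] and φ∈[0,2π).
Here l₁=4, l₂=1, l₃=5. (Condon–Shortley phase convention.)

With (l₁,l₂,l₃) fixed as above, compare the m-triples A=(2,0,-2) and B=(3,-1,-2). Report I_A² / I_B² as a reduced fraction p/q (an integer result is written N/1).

7/1

Same 4,1,5: normalisation and zero-m 3j drop out of the ratio.
A: Δ: 0! 8! 2! / 11! → 1/495; sum: t=0:+1/1440 = 1/1440; 3j²(4 1 5; 2 0 -2) = Δ·Π!·Σ² = 7/165  (sign -1)
B: Δ: 0! 8! 2! / 11! → 1/495; sum: t=0:+1/10080 = 1/10080; 3j²(4 1 5; 3 -1 -2) = Δ·Π!·Σ² = 1/165  (sign -1)
I_A²/I_B² = (7/165)/(1/165) = 7/1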